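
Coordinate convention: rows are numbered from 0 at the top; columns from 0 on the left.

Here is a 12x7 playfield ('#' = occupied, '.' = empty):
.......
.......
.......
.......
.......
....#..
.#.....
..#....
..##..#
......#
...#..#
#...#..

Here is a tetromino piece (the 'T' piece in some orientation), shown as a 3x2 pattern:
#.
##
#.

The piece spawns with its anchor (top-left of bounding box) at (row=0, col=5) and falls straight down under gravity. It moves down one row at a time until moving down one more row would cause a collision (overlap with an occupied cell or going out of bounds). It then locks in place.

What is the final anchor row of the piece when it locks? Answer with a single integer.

Spawn at (row=0, col=5). Try each row:
  row 0: fits
  row 1: fits
  row 2: fits
  row 3: fits
  row 4: fits
  row 5: fits
  row 6: fits
  row 7: blocked -> lock at row 6

Answer: 6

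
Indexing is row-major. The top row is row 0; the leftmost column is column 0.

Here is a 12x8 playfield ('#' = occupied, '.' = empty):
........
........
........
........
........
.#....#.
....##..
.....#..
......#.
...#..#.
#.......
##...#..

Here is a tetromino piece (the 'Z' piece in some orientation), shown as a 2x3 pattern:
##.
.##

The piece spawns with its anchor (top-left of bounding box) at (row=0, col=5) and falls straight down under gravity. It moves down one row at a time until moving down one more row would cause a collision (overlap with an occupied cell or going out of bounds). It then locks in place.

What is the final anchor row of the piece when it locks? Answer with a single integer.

Answer: 3

Derivation:
Spawn at (row=0, col=5). Try each row:
  row 0: fits
  row 1: fits
  row 2: fits
  row 3: fits
  row 4: blocked -> lock at row 3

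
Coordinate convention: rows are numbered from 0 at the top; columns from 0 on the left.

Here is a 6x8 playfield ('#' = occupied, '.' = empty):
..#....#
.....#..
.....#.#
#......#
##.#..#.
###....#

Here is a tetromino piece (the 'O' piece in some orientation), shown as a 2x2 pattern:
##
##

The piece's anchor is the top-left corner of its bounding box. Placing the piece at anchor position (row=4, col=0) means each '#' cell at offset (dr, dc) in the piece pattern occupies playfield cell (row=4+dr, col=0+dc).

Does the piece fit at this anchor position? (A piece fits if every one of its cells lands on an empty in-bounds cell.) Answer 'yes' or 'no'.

Check each piece cell at anchor (4, 0):
  offset (0,0) -> (4,0): occupied ('#') -> FAIL
  offset (0,1) -> (4,1): occupied ('#') -> FAIL
  offset (1,0) -> (5,0): occupied ('#') -> FAIL
  offset (1,1) -> (5,1): occupied ('#') -> FAIL
All cells valid: no

Answer: no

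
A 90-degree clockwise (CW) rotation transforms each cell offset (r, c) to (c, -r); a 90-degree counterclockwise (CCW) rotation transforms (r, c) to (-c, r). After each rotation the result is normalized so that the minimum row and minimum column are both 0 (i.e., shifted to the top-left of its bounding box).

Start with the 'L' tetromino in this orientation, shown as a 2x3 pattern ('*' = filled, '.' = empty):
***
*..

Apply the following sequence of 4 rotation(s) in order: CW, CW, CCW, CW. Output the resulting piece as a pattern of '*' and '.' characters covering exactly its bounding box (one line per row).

Start:
***
*..
After rotation 1 (CW):
**
.*
.*
After rotation 2 (CW):
..*
***
After rotation 3 (CCW):
**
.*
.*
After rotation 4 (CW):
..*
***

Answer: ..*
***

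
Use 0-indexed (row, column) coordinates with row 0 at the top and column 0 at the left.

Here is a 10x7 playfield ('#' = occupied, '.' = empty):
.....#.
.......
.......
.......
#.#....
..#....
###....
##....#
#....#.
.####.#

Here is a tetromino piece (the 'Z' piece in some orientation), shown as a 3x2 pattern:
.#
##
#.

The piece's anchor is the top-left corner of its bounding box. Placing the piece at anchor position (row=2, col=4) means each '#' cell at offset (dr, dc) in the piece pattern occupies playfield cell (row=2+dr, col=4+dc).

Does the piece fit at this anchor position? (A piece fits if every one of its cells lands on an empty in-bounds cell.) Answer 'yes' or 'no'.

Check each piece cell at anchor (2, 4):
  offset (0,1) -> (2,5): empty -> OK
  offset (1,0) -> (3,4): empty -> OK
  offset (1,1) -> (3,5): empty -> OK
  offset (2,0) -> (4,4): empty -> OK
All cells valid: yes

Answer: yes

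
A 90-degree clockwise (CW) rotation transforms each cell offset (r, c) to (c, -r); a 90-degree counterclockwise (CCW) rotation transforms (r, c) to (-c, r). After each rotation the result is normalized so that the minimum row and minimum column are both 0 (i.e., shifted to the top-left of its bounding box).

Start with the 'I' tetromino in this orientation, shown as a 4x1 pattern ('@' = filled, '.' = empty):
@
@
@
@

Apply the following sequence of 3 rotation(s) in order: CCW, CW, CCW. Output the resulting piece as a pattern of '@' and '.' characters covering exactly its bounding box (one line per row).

Start:
@
@
@
@
After rotation 1 (CCW):
@@@@
After rotation 2 (CW):
@
@
@
@
After rotation 3 (CCW):
@@@@

Answer: @@@@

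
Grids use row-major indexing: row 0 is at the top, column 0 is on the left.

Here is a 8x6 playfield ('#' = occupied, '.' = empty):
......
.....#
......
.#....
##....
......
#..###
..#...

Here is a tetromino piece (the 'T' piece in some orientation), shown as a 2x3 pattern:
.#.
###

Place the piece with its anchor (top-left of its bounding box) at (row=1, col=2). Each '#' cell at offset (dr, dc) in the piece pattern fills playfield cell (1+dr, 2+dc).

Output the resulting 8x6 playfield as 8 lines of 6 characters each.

Answer: ......
...#.#
..###.
.#....
##....
......
#..###
..#...

Derivation:
Fill (1+0,2+1) = (1,3)
Fill (1+1,2+0) = (2,2)
Fill (1+1,2+1) = (2,3)
Fill (1+1,2+2) = (2,4)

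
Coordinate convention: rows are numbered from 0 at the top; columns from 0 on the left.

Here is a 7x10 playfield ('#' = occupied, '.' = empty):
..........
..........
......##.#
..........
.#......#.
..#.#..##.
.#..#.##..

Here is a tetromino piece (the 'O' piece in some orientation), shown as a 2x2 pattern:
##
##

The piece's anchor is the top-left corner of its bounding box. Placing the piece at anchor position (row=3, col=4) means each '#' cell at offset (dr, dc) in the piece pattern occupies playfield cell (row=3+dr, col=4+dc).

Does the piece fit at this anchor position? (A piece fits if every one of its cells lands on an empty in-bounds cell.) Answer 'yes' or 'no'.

Answer: yes

Derivation:
Check each piece cell at anchor (3, 4):
  offset (0,0) -> (3,4): empty -> OK
  offset (0,1) -> (3,5): empty -> OK
  offset (1,0) -> (4,4): empty -> OK
  offset (1,1) -> (4,5): empty -> OK
All cells valid: yes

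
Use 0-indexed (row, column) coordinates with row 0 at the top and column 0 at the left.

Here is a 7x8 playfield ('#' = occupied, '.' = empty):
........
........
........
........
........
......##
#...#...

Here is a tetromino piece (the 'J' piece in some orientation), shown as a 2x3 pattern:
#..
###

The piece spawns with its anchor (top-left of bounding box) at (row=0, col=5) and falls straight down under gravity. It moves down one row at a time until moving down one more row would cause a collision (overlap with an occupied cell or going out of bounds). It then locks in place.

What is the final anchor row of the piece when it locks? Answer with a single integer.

Spawn at (row=0, col=5). Try each row:
  row 0: fits
  row 1: fits
  row 2: fits
  row 3: fits
  row 4: blocked -> lock at row 3

Answer: 3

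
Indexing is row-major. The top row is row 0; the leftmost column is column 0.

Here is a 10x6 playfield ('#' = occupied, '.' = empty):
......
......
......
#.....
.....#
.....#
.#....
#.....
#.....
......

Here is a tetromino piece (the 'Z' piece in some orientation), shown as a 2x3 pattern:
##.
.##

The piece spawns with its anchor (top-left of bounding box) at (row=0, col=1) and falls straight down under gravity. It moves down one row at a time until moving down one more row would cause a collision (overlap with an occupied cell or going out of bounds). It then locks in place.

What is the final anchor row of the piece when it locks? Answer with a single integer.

Answer: 5

Derivation:
Spawn at (row=0, col=1). Try each row:
  row 0: fits
  row 1: fits
  row 2: fits
  row 3: fits
  row 4: fits
  row 5: fits
  row 6: blocked -> lock at row 5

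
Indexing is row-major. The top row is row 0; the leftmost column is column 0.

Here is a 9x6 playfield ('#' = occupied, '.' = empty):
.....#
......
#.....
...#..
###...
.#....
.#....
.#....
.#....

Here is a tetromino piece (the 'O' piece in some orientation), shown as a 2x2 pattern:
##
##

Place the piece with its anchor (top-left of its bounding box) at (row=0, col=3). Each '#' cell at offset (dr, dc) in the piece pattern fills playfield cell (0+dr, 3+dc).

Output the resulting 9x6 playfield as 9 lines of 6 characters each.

Answer: ...###
...##.
#.....
...#..
###...
.#....
.#....
.#....
.#....

Derivation:
Fill (0+0,3+0) = (0,3)
Fill (0+0,3+1) = (0,4)
Fill (0+1,3+0) = (1,3)
Fill (0+1,3+1) = (1,4)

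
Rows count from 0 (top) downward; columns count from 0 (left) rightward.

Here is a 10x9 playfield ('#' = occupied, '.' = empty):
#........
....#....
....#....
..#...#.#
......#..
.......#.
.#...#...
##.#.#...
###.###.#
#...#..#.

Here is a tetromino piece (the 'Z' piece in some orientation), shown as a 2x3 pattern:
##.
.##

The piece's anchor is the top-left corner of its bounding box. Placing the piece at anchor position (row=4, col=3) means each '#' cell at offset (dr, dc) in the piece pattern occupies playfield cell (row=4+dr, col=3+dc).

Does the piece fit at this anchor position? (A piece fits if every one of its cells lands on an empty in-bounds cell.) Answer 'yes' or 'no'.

Answer: yes

Derivation:
Check each piece cell at anchor (4, 3):
  offset (0,0) -> (4,3): empty -> OK
  offset (0,1) -> (4,4): empty -> OK
  offset (1,1) -> (5,4): empty -> OK
  offset (1,2) -> (5,5): empty -> OK
All cells valid: yes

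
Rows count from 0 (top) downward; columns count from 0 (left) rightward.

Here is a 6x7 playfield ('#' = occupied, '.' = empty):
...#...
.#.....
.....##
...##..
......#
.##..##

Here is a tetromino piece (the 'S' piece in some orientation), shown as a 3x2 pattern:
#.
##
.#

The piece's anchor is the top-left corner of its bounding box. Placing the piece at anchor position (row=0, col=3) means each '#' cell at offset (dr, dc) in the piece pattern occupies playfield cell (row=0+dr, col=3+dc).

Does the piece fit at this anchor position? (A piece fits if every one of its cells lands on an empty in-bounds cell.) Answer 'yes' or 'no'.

Check each piece cell at anchor (0, 3):
  offset (0,0) -> (0,3): occupied ('#') -> FAIL
  offset (1,0) -> (1,3): empty -> OK
  offset (1,1) -> (1,4): empty -> OK
  offset (2,1) -> (2,4): empty -> OK
All cells valid: no

Answer: no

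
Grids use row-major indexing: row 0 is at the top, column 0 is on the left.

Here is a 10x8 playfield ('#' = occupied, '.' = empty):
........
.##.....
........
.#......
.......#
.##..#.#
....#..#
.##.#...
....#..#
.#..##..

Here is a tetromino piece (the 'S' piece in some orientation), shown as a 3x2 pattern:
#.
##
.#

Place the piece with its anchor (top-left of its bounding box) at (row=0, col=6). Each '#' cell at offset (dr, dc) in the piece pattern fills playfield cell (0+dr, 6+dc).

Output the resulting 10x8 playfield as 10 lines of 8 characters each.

Fill (0+0,6+0) = (0,6)
Fill (0+1,6+0) = (1,6)
Fill (0+1,6+1) = (1,7)
Fill (0+2,6+1) = (2,7)

Answer: ......#.
.##...##
.......#
.#......
.......#
.##..#.#
....#..#
.##.#...
....#..#
.#..##..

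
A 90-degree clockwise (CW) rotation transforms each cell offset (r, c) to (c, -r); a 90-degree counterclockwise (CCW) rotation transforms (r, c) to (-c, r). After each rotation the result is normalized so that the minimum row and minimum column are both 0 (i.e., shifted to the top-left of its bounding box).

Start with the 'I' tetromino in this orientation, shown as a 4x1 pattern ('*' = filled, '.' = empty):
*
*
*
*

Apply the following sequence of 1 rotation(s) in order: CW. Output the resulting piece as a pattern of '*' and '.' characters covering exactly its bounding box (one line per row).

Start:
*
*
*
*
After rotation 1 (CW):
****

Answer: ****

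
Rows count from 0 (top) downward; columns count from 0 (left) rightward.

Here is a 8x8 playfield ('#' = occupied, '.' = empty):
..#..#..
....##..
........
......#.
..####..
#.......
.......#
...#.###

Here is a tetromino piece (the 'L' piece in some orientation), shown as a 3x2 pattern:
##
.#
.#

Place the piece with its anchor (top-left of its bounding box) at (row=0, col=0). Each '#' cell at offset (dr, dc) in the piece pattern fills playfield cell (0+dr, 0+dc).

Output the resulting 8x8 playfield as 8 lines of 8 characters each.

Answer: ###..#..
.#..##..
.#......
......#.
..####..
#.......
.......#
...#.###

Derivation:
Fill (0+0,0+0) = (0,0)
Fill (0+0,0+1) = (0,1)
Fill (0+1,0+1) = (1,1)
Fill (0+2,0+1) = (2,1)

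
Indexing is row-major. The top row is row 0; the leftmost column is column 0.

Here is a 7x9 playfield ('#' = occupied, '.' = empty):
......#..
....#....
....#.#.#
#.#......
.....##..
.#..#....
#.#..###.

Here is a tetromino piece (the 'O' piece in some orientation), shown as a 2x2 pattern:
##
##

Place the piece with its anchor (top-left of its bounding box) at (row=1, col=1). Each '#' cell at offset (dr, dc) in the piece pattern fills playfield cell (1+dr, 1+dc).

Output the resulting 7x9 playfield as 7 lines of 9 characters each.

Fill (1+0,1+0) = (1,1)
Fill (1+0,1+1) = (1,2)
Fill (1+1,1+0) = (2,1)
Fill (1+1,1+1) = (2,2)

Answer: ......#..
.##.#....
.##.#.#.#
#.#......
.....##..
.#..#....
#.#..###.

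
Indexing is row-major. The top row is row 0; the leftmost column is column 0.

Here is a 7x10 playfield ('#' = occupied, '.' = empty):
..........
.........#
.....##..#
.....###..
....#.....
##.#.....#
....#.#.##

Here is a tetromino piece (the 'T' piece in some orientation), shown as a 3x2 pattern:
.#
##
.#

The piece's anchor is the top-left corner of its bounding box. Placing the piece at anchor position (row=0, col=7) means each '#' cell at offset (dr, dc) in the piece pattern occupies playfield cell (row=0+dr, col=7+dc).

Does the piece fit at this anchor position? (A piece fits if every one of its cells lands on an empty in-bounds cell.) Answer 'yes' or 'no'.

Check each piece cell at anchor (0, 7):
  offset (0,1) -> (0,8): empty -> OK
  offset (1,0) -> (1,7): empty -> OK
  offset (1,1) -> (1,8): empty -> OK
  offset (2,1) -> (2,8): empty -> OK
All cells valid: yes

Answer: yes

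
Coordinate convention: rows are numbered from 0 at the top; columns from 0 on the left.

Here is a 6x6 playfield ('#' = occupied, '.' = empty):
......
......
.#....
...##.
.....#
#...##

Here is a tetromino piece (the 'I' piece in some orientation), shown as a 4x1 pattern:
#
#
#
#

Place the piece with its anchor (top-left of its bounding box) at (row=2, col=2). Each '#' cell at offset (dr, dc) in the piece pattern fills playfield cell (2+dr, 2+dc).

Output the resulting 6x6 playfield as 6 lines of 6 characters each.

Answer: ......
......
.##...
..###.
..#..#
#.#.##

Derivation:
Fill (2+0,2+0) = (2,2)
Fill (2+1,2+0) = (3,2)
Fill (2+2,2+0) = (4,2)
Fill (2+3,2+0) = (5,2)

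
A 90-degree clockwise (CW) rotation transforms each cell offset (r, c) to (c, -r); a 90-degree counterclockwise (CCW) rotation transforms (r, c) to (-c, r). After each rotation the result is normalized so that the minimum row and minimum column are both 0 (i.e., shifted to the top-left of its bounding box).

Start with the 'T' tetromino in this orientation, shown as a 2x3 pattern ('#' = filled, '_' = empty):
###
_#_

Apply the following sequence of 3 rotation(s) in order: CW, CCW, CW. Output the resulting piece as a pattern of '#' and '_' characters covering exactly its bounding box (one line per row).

Answer: _#
##
_#

Derivation:
Start:
###
_#_
After rotation 1 (CW):
_#
##
_#
After rotation 2 (CCW):
###
_#_
After rotation 3 (CW):
_#
##
_#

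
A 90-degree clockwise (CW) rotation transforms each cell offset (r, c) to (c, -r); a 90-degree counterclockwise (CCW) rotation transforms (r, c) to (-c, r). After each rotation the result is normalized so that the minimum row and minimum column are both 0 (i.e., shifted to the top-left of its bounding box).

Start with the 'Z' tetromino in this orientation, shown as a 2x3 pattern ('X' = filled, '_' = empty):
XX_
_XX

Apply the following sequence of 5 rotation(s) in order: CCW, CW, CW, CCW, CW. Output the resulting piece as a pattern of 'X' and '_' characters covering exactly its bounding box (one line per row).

Start:
XX_
_XX
After rotation 1 (CCW):
_X
XX
X_
After rotation 2 (CW):
XX_
_XX
After rotation 3 (CW):
_X
XX
X_
After rotation 4 (CCW):
XX_
_XX
After rotation 5 (CW):
_X
XX
X_

Answer: _X
XX
X_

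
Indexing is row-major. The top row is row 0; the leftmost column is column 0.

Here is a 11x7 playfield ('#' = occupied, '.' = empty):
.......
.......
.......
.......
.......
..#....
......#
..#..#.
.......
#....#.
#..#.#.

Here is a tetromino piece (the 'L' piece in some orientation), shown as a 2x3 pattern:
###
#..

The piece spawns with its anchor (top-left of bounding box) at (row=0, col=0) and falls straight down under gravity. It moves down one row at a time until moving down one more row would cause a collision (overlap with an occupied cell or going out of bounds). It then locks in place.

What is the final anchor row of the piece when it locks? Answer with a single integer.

Answer: 4

Derivation:
Spawn at (row=0, col=0). Try each row:
  row 0: fits
  row 1: fits
  row 2: fits
  row 3: fits
  row 4: fits
  row 5: blocked -> lock at row 4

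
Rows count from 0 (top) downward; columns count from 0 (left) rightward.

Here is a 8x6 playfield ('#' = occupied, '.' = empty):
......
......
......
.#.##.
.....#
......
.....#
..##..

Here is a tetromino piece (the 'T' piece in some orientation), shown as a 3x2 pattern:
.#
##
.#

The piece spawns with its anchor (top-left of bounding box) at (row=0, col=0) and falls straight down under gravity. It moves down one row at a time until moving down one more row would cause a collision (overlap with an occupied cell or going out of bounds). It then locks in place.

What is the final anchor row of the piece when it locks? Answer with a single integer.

Answer: 0

Derivation:
Spawn at (row=0, col=0). Try each row:
  row 0: fits
  row 1: blocked -> lock at row 0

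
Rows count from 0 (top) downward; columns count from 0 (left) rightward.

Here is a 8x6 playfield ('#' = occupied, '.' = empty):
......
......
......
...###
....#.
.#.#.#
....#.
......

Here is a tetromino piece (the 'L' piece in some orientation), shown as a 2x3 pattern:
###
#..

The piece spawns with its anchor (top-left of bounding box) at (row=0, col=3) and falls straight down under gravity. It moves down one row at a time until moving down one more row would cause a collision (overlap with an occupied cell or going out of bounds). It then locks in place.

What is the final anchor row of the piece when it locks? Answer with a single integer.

Spawn at (row=0, col=3). Try each row:
  row 0: fits
  row 1: fits
  row 2: blocked -> lock at row 1

Answer: 1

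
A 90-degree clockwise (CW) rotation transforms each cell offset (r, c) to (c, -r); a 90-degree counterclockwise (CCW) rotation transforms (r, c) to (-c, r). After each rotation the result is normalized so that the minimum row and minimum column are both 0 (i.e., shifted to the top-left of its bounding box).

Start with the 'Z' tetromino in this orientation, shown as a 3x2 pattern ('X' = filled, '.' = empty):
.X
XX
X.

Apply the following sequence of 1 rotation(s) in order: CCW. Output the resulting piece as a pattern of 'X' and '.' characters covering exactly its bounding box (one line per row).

Answer: XX.
.XX

Derivation:
Start:
.X
XX
X.
After rotation 1 (CCW):
XX.
.XX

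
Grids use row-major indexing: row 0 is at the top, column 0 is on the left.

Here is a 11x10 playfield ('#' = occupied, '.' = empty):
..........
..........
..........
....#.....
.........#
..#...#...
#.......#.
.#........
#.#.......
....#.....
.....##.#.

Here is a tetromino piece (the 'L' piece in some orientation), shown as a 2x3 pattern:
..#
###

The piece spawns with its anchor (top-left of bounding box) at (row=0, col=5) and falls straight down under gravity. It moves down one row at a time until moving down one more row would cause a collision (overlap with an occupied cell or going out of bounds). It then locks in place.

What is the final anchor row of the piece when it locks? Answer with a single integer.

Answer: 3

Derivation:
Spawn at (row=0, col=5). Try each row:
  row 0: fits
  row 1: fits
  row 2: fits
  row 3: fits
  row 4: blocked -> lock at row 3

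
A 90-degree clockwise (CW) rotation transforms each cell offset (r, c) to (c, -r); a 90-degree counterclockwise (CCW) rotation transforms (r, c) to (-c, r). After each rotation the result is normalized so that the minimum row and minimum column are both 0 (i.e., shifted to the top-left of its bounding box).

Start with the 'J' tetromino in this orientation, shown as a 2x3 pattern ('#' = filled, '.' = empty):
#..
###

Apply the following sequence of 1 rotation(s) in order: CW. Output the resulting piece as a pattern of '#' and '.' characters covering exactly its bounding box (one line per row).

Start:
#..
###
After rotation 1 (CW):
##
#.
#.

Answer: ##
#.
#.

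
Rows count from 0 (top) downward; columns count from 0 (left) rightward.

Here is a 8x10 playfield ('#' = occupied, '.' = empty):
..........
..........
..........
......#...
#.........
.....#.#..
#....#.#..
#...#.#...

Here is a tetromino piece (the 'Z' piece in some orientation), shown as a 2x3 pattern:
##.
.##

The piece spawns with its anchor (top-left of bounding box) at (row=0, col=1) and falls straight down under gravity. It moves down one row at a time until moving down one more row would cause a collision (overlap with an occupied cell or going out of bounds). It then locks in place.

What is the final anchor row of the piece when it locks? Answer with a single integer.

Answer: 6

Derivation:
Spawn at (row=0, col=1). Try each row:
  row 0: fits
  row 1: fits
  row 2: fits
  row 3: fits
  row 4: fits
  row 5: fits
  row 6: fits
  row 7: blocked -> lock at row 6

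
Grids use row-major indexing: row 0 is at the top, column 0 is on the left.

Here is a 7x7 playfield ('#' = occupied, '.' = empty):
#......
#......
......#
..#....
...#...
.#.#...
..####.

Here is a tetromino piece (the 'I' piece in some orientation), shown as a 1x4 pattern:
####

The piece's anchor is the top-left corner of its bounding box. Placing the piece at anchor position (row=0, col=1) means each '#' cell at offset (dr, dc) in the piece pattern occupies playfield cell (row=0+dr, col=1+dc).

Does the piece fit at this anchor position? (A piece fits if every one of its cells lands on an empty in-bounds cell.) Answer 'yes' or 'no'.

Answer: yes

Derivation:
Check each piece cell at anchor (0, 1):
  offset (0,0) -> (0,1): empty -> OK
  offset (0,1) -> (0,2): empty -> OK
  offset (0,2) -> (0,3): empty -> OK
  offset (0,3) -> (0,4): empty -> OK
All cells valid: yes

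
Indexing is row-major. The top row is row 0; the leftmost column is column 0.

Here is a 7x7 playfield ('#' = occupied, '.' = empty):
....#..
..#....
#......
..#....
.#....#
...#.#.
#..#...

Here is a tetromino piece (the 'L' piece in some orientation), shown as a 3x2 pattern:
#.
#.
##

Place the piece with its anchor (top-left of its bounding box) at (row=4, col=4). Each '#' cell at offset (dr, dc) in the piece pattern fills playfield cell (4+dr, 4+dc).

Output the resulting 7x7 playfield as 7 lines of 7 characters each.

Fill (4+0,4+0) = (4,4)
Fill (4+1,4+0) = (5,4)
Fill (4+2,4+0) = (6,4)
Fill (4+2,4+1) = (6,5)

Answer: ....#..
..#....
#......
..#....
.#..#.#
...###.
#..###.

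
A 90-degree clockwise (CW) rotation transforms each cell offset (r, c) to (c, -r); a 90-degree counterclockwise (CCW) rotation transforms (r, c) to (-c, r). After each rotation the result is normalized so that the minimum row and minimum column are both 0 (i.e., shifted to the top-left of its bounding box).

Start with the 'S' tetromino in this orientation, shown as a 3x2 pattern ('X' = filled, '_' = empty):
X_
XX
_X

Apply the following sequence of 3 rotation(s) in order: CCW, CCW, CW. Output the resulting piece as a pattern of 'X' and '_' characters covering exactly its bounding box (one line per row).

Answer: _XX
XX_

Derivation:
Start:
X_
XX
_X
After rotation 1 (CCW):
_XX
XX_
After rotation 2 (CCW):
X_
XX
_X
After rotation 3 (CW):
_XX
XX_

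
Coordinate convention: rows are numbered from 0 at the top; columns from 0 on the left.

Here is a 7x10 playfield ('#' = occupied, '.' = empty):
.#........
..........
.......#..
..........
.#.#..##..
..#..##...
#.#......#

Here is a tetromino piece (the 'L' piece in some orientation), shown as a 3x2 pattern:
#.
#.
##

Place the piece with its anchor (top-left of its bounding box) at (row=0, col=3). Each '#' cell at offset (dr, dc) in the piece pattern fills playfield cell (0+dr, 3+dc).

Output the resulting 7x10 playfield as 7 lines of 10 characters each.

Fill (0+0,3+0) = (0,3)
Fill (0+1,3+0) = (1,3)
Fill (0+2,3+0) = (2,3)
Fill (0+2,3+1) = (2,4)

Answer: .#.#......
...#......
...##..#..
..........
.#.#..##..
..#..##...
#.#......#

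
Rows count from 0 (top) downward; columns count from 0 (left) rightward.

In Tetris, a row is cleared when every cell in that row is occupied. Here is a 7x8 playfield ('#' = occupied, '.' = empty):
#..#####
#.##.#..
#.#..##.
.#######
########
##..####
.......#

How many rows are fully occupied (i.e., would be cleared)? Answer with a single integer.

Answer: 1

Derivation:
Check each row:
  row 0: 2 empty cells -> not full
  row 1: 4 empty cells -> not full
  row 2: 4 empty cells -> not full
  row 3: 1 empty cell -> not full
  row 4: 0 empty cells -> FULL (clear)
  row 5: 2 empty cells -> not full
  row 6: 7 empty cells -> not full
Total rows cleared: 1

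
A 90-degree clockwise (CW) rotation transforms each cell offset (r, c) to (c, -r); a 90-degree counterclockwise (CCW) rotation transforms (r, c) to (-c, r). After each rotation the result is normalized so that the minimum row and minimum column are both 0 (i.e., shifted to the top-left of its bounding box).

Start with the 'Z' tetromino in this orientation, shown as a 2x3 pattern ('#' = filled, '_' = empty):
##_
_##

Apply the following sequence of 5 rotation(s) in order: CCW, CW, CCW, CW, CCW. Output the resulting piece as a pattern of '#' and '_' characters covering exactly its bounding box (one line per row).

Answer: _#
##
#_

Derivation:
Start:
##_
_##
After rotation 1 (CCW):
_#
##
#_
After rotation 2 (CW):
##_
_##
After rotation 3 (CCW):
_#
##
#_
After rotation 4 (CW):
##_
_##
After rotation 5 (CCW):
_#
##
#_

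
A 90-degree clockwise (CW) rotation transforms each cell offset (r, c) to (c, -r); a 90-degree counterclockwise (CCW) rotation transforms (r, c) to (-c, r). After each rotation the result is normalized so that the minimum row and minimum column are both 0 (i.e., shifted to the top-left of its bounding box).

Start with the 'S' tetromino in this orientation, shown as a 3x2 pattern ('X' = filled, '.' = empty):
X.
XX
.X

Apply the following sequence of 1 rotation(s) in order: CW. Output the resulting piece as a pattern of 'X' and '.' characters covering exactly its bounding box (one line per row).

Start:
X.
XX
.X
After rotation 1 (CW):
.XX
XX.

Answer: .XX
XX.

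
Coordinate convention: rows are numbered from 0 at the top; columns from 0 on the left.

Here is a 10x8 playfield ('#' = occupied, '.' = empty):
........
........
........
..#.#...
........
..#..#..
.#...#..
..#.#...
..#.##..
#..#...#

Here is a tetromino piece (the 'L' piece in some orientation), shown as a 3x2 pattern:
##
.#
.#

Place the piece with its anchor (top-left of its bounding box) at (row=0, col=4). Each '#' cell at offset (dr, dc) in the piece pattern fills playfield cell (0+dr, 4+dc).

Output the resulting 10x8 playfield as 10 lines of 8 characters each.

Fill (0+0,4+0) = (0,4)
Fill (0+0,4+1) = (0,5)
Fill (0+1,4+1) = (1,5)
Fill (0+2,4+1) = (2,5)

Answer: ....##..
.....#..
.....#..
..#.#...
........
..#..#..
.#...#..
..#.#...
..#.##..
#..#...#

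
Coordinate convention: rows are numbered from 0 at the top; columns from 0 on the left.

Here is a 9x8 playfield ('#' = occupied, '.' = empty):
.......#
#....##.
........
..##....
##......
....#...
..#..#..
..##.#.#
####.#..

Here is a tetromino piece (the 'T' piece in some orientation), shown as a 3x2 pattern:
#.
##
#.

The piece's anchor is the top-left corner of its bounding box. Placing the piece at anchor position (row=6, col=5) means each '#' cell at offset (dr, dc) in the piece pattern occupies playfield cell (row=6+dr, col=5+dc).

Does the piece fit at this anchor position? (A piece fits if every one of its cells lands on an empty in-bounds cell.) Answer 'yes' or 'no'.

Check each piece cell at anchor (6, 5):
  offset (0,0) -> (6,5): occupied ('#') -> FAIL
  offset (1,0) -> (7,5): occupied ('#') -> FAIL
  offset (1,1) -> (7,6): empty -> OK
  offset (2,0) -> (8,5): occupied ('#') -> FAIL
All cells valid: no

Answer: no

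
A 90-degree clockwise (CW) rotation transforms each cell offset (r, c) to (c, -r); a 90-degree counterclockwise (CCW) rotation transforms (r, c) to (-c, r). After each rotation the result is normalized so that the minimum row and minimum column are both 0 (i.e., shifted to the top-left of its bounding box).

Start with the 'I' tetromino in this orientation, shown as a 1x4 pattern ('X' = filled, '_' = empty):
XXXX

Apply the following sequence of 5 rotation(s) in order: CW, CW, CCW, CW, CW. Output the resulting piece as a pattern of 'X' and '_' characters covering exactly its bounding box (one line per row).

Answer: X
X
X
X

Derivation:
Start:
XXXX
After rotation 1 (CW):
X
X
X
X
After rotation 2 (CW):
XXXX
After rotation 3 (CCW):
X
X
X
X
After rotation 4 (CW):
XXXX
After rotation 5 (CW):
X
X
X
X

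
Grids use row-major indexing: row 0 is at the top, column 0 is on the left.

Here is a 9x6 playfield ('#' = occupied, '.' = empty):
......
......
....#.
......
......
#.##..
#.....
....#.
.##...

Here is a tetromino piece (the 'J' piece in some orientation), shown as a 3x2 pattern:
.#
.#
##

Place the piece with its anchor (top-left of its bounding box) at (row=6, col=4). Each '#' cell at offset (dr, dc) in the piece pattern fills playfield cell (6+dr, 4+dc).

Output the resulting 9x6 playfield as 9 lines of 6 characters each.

Fill (6+0,4+1) = (6,5)
Fill (6+1,4+1) = (7,5)
Fill (6+2,4+0) = (8,4)
Fill (6+2,4+1) = (8,5)

Answer: ......
......
....#.
......
......
#.##..
#....#
....##
.##.##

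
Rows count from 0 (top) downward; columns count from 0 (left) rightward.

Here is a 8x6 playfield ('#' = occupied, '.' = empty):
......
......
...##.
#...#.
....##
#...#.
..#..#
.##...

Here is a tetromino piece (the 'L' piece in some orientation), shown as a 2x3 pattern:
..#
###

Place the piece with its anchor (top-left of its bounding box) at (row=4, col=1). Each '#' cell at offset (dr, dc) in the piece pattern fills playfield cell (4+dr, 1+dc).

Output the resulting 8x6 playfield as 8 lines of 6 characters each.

Answer: ......
......
...##.
#...#.
...###
#####.
..#..#
.##...

Derivation:
Fill (4+0,1+2) = (4,3)
Fill (4+1,1+0) = (5,1)
Fill (4+1,1+1) = (5,2)
Fill (4+1,1+2) = (5,3)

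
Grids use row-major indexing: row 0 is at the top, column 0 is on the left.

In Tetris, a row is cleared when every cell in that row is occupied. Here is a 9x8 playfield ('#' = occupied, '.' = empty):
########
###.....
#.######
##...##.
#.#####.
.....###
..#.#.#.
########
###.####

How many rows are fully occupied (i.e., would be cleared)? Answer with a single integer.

Answer: 2

Derivation:
Check each row:
  row 0: 0 empty cells -> FULL (clear)
  row 1: 5 empty cells -> not full
  row 2: 1 empty cell -> not full
  row 3: 4 empty cells -> not full
  row 4: 2 empty cells -> not full
  row 5: 5 empty cells -> not full
  row 6: 5 empty cells -> not full
  row 7: 0 empty cells -> FULL (clear)
  row 8: 1 empty cell -> not full
Total rows cleared: 2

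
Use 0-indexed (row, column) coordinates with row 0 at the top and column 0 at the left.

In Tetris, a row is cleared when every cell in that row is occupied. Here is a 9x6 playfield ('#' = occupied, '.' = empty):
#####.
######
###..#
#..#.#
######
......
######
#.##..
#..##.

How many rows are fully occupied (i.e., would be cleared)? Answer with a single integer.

Check each row:
  row 0: 1 empty cell -> not full
  row 1: 0 empty cells -> FULL (clear)
  row 2: 2 empty cells -> not full
  row 3: 3 empty cells -> not full
  row 4: 0 empty cells -> FULL (clear)
  row 5: 6 empty cells -> not full
  row 6: 0 empty cells -> FULL (clear)
  row 7: 3 empty cells -> not full
  row 8: 3 empty cells -> not full
Total rows cleared: 3

Answer: 3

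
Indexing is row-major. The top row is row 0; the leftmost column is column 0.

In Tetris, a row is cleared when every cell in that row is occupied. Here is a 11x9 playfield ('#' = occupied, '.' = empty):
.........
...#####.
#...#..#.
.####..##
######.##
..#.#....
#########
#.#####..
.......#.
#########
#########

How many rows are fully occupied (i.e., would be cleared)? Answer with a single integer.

Check each row:
  row 0: 9 empty cells -> not full
  row 1: 4 empty cells -> not full
  row 2: 6 empty cells -> not full
  row 3: 3 empty cells -> not full
  row 4: 1 empty cell -> not full
  row 5: 7 empty cells -> not full
  row 6: 0 empty cells -> FULL (clear)
  row 7: 3 empty cells -> not full
  row 8: 8 empty cells -> not full
  row 9: 0 empty cells -> FULL (clear)
  row 10: 0 empty cells -> FULL (clear)
Total rows cleared: 3

Answer: 3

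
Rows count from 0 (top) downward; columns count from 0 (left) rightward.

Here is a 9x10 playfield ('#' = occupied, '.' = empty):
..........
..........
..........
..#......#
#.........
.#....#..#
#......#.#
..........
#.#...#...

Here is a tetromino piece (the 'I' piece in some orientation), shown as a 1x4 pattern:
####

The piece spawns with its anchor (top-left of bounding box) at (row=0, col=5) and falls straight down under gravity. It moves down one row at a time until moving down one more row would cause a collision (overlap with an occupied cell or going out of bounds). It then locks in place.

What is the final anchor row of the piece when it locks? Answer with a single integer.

Answer: 4

Derivation:
Spawn at (row=0, col=5). Try each row:
  row 0: fits
  row 1: fits
  row 2: fits
  row 3: fits
  row 4: fits
  row 5: blocked -> lock at row 4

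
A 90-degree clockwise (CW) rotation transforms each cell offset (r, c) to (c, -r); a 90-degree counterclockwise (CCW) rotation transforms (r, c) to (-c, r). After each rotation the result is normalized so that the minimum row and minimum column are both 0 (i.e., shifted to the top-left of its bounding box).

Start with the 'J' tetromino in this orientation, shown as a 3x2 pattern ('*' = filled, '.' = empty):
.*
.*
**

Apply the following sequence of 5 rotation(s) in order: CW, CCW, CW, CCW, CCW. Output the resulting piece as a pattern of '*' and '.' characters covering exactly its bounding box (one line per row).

Start:
.*
.*
**
After rotation 1 (CW):
*..
***
After rotation 2 (CCW):
.*
.*
**
After rotation 3 (CW):
*..
***
After rotation 4 (CCW):
.*
.*
**
After rotation 5 (CCW):
***
..*

Answer: ***
..*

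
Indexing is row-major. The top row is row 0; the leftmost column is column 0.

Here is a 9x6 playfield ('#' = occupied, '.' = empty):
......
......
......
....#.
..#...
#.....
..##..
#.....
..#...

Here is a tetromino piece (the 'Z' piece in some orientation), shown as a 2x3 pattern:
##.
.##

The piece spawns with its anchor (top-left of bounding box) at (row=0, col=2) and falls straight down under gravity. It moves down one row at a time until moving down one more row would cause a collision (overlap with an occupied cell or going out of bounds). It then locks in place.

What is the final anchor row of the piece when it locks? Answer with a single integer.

Answer: 1

Derivation:
Spawn at (row=0, col=2). Try each row:
  row 0: fits
  row 1: fits
  row 2: blocked -> lock at row 1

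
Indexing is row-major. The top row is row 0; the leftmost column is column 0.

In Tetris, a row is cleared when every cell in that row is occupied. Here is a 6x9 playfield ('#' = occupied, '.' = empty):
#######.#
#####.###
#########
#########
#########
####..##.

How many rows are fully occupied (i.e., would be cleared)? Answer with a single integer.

Answer: 3

Derivation:
Check each row:
  row 0: 1 empty cell -> not full
  row 1: 1 empty cell -> not full
  row 2: 0 empty cells -> FULL (clear)
  row 3: 0 empty cells -> FULL (clear)
  row 4: 0 empty cells -> FULL (clear)
  row 5: 3 empty cells -> not full
Total rows cleared: 3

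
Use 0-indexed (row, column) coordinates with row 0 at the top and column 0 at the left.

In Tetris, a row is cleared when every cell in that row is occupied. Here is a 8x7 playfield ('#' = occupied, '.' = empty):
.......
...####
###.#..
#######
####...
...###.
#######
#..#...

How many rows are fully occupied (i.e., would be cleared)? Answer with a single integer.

Answer: 2

Derivation:
Check each row:
  row 0: 7 empty cells -> not full
  row 1: 3 empty cells -> not full
  row 2: 3 empty cells -> not full
  row 3: 0 empty cells -> FULL (clear)
  row 4: 3 empty cells -> not full
  row 5: 4 empty cells -> not full
  row 6: 0 empty cells -> FULL (clear)
  row 7: 5 empty cells -> not full
Total rows cleared: 2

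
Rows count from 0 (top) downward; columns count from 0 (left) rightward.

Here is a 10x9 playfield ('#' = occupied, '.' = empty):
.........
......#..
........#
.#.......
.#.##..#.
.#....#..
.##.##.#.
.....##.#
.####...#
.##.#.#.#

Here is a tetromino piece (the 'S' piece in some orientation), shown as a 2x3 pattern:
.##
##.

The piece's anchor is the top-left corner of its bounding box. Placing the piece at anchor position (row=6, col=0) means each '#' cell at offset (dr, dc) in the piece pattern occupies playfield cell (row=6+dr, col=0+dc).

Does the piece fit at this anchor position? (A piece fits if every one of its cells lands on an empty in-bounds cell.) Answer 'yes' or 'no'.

Check each piece cell at anchor (6, 0):
  offset (0,1) -> (6,1): occupied ('#') -> FAIL
  offset (0,2) -> (6,2): occupied ('#') -> FAIL
  offset (1,0) -> (7,0): empty -> OK
  offset (1,1) -> (7,1): empty -> OK
All cells valid: no

Answer: no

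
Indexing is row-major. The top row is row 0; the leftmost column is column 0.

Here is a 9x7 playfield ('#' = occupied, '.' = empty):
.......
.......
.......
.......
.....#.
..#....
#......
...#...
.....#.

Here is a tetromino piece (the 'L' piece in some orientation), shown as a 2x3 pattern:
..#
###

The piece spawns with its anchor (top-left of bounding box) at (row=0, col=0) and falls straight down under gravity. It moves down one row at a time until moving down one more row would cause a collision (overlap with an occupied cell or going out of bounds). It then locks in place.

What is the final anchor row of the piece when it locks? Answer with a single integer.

Answer: 3

Derivation:
Spawn at (row=0, col=0). Try each row:
  row 0: fits
  row 1: fits
  row 2: fits
  row 3: fits
  row 4: blocked -> lock at row 3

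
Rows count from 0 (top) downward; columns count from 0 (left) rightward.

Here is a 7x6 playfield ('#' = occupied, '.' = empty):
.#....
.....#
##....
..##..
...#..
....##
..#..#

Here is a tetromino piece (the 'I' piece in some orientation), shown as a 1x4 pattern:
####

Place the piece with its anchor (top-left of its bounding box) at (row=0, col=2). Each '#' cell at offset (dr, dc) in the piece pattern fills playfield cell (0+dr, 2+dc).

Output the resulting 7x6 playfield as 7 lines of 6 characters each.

Fill (0+0,2+0) = (0,2)
Fill (0+0,2+1) = (0,3)
Fill (0+0,2+2) = (0,4)
Fill (0+0,2+3) = (0,5)

Answer: .#####
.....#
##....
..##..
...#..
....##
..#..#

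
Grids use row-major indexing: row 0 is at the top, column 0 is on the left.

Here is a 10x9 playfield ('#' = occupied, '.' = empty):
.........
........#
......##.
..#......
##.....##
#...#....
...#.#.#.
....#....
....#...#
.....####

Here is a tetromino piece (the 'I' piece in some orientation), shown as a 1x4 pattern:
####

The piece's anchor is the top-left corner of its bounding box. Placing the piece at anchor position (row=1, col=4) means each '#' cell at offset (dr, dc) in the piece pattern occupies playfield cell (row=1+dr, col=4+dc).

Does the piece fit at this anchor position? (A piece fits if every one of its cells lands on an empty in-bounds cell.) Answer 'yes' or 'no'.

Answer: yes

Derivation:
Check each piece cell at anchor (1, 4):
  offset (0,0) -> (1,4): empty -> OK
  offset (0,1) -> (1,5): empty -> OK
  offset (0,2) -> (1,6): empty -> OK
  offset (0,3) -> (1,7): empty -> OK
All cells valid: yes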